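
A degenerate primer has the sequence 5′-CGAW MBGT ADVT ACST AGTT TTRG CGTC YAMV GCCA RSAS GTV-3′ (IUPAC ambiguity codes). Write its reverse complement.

Standard pairs A↔T, G↔C; ambiguity codes pair R↔Y, M↔K, W↔W, S↔S, B↔V, D↔H. Complement (GCTWKVCATHBATGSATCAAAAYCGCAGRTKBCGGTYSTSCAB), then reverse for 5'→3'.

5'-BACSTSYTGGCBKTRGACGCYAAAACTASGTABHTACVKWTCG-3'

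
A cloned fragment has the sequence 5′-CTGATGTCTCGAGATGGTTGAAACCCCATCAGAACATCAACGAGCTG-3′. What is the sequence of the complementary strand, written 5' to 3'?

5′-CAGCTCGTTGATGTTCTGATGGGGTTTCAACCATCTCGAGACATCAG-3′

The complement of CTGATGTCTCGAGATGGTTGAAACCCCATCAGAACATCAACGAGCTG is GACTACAGAGCTCTACCAACTTTGGGGTAGTCTTGTAGTTGCTCGAC (A↔T, G↔C). DNA strands are antiparallel, so the complementary strand runs 3'→5'; reversing gives the 5'→3' form.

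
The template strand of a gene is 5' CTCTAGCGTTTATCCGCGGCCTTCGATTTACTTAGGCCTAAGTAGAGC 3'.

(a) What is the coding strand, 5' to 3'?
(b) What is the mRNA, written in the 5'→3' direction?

(a) The coding strand is the reverse complement of the template: complement GAGATCGCAAATAGGCGCCGGAAGCTAAATGAATCCGGATTCATCTCG, then reverse.
(b) mRNA has the coding-strand sequence with T→U.

(a) 5'-GCTCTACTTAGGCCTAAGTAAATCGAAGGCCGCGGATAAACGCTAGAG-3'
(b) 5'-GCUCUACUUAGGCCUAAGUAAAUCGAAGGCCGCGGAUAAACGCUAGAG-3'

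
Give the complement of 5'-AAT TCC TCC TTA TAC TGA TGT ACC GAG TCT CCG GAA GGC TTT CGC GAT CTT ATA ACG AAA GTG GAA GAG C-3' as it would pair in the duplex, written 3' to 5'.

3'-TTAAGGAGGAATATGACTACATGGCTCAGAGGCCTTCCGAAAGCGCTAGAATATTGCTTTCACCTTCTCG-5'

Base-pairing A↔T, G↔C gives the complement. The complementary strand is antiparallel, so paired with a 5'→3' strand it runs 3'→5'.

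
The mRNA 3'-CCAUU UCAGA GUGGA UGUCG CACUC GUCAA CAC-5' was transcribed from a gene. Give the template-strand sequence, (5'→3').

Written 5'→3' the mRNA is CACAACUGCUCACGCUGUAGGUGAGACUUUACC, so the coding DNA strand is CACAACTGCTCACGCTGTAGGTGAGACTTTACC. The template is its reverse complement.

5'-GGTAAAGTCTCACCTACAGCGTGAGCAGTTGTG-3'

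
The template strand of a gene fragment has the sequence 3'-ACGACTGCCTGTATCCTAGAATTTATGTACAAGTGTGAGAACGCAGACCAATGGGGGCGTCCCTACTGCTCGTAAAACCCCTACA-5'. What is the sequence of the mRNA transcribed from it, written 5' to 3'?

5'-UGCUGACGGACAUAGGAUCUUAAAUACAUGUUCACACUCUUGCGUCUGGUUACCCCCGCAGGGAUGACGAGCAUUUUGGGGAUGU-3'

Reading the template 3'→5' as shown, RNA polymerase pairs each base (A→U, T→A, G↔C) to build mRNA 5'→3' directly.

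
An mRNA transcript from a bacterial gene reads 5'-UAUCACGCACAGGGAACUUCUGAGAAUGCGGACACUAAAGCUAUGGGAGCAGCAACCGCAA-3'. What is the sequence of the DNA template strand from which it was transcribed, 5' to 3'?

5'-TTGCGGTTGCTGCTCCCATAGCTTTAGTGTCCGCATTCTCAGAAGTTCCCTGTGCGTGATA-3'

Replace U with T to get the coding DNA strand: TATCACGCACAGGGAACTTCTGAGAATGCGGACACTAAAGCTATGGGAGCAGCAACCGCAA. The template strand is its reverse complement (complement ATAGTGCGTGTCCCTTGAAGACTCTTACGCCTGTGATTTCGATACCCTCGTCGTTGGCGTT, then reverse).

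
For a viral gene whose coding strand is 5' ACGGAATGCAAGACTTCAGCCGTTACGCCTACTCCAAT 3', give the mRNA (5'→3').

The mRNA is synthesized from the template strand, so it matches the coding strand with T replaced by U.

5'-ACGGAAUGCAAGACUUCAGCCGUUACGCCUACUCCAAU-3'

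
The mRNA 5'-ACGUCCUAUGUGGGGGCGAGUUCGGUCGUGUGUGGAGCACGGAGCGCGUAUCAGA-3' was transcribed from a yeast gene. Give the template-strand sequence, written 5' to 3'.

5'-TCTGATACGCGCTCCGTGCTCCACACACGACCGAACTCGCCCCCACATAGGACGT-3'

Replace U with T to get the coding DNA strand: ACGTCCTATGTGGGGGCGAGTTCGGTCGTGTGTGGAGCACGGAGCGCGTATCAGA. The template strand is its reverse complement (complement TGCAGGATACACCCCCGCTCAAGCCAGCACACACCTCGTGCCTCGCGCATAGTCT, then reverse).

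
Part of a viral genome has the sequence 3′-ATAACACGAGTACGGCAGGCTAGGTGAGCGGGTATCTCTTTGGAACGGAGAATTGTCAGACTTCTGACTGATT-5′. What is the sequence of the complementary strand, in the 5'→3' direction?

The strand is given 3'→5', so its complement runs 5'→3' in the same left-to-right order: pair each base A↔T, G↔C.

5'-TATTGTGCTCATGCCGTCCGATCCACTCGCCCATAGAGAAACCTTGCCTCTTAACAGTCTGAAGACTGACTAA-3'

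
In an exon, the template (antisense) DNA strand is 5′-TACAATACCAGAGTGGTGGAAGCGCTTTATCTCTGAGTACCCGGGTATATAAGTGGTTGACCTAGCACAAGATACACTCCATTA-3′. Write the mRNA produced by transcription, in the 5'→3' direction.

5'-UAAUGGAGUGUAUCUUGUGCUAGGUCAACCACUUAUAUACCCGGGUACUCAGAGAUAAAGCGCUUCCACCACUCUGGUAUUGUA-3'

RNA polymerase reads the template 3'→5' and synthesizes mRNA 5'→3' by base-pairing (A→U, T→A, G↔C). The complement of the template is ATGTTATGGTCTCACCACCTTCGCGAAATAGAGACTCATGGGCCCATATATTCACCAACTGGATCGTGTTCTATGTGAGGTAAT; antiparallel, so 5'→3' the coding strand is TAATGGAGTGTATCTTGTGCTAGGTCAACCACTTATATACCCGGGTACTCAGAGATAAAGCGCTTCCACCACTCTGGTATTGTA. Replace T with U for the mRNA.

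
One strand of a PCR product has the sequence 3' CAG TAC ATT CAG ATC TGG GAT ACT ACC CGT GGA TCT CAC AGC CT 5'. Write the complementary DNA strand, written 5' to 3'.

The strand is given 3'→5', so its complement runs 5'→3' in the same left-to-right order: pair each base A↔T, G↔C.

5′-GTCATGTAAGTCTAGACCCTATGATGGGCACCTAGAGTGTCGGA-3′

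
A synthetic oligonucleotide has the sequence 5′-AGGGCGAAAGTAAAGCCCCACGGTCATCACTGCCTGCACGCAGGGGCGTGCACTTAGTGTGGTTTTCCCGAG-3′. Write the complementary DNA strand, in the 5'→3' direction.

5′-CTCGGGAAAACCACACTAAGTGCACGCCCCTGCGTGCAGGCAGTGATGACCGTGGGGCTTTACTTTCGCCCT-3′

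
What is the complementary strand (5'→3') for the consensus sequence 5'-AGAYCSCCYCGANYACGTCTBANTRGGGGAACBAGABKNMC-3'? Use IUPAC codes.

Standard pairs A↔T, G↔C; ambiguity codes pair R↔Y, M↔K, S↔S, B↔V, N↔N. Complement (TCTRGSGGRGCTNRTGCAGAVTNAYCCCCTTGVTCTVMNKG), then reverse for 5'→3'.

5′-GKNMVTCTVGTTCCCCYANTVAGACGTRNTCGRGGSGRTCT-3′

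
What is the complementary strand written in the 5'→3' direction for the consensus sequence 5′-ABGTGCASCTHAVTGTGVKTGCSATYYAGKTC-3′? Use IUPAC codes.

Standard pairs A↔T, G↔C; ambiguity codes pair Y↔R, K↔M, S↔S, B↔V, H↔D. Complement (TVCACGTSGADTBACACBMACGSTARRTCMAG), then reverse for 5'→3'.

5′-GAMCTRRATSGCAMBCACABTDAGSTGCACVT-3′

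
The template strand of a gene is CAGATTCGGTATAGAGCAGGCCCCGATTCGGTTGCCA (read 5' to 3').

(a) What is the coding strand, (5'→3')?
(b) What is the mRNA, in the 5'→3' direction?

(a) The coding strand is the reverse complement of the template: complement GTCTAAGCCATATCTCGTCCGGGGCTAAGCCAACGGT, then reverse.
(b) mRNA has the coding-strand sequence with T→U.

(a) 5'-TGGCAACCGAATCGGGGCCTGCTCTATACCGAATCTG-3'
(b) 5'-UGGCAACCGAAUCGGGGCCUGCUCUAUACCGAAUCUG-3'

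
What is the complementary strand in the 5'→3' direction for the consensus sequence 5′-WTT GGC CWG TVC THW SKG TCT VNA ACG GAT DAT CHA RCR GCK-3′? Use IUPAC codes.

Standard pairs A↔T, G↔C; ambiguity codes pair R↔Y, K↔M, W↔W, S↔S, D↔H, V↔B, N↔N. Complement (WAACCGGWCABGADWSMCAGABNTTGCCTAHTAGDTYGYCGM), then reverse for 5'→3'.

5'-MGCYGYTDGATHATCCGTTNBAGACMSWDAGBACWGGCCAAW-3'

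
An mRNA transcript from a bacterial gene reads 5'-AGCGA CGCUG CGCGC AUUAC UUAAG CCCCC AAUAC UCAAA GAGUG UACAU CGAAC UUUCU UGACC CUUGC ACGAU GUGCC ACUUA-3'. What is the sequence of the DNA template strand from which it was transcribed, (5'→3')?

5'-TAAGTGGCACATCGTGCAAGGGTCAAGAAAGTTCGATGTACACTCTTTGAGTATTGGGGGCTTAAGTAATGCGCGCAGCGTCGCT-3'

Replace U with T to get the coding DNA strand: AGCGACGCTGCGCGCATTACTTAAGCCCCCAATACTCAAAGAGTGTACATCGAACTTTCTTGACCCTTGCACGATGTGCCACTTA. The template strand is its reverse complement (complement TCGCTGCGACGCGCGTAATGAATTCGGGGGTTATGAGTTTCTCACATGTAGCTTGAAAGAACTGGGAACGTGCTACACGGTGAAT, then reverse).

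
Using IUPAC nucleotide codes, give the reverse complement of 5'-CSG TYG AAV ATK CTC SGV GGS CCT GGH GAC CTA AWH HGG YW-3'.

5′-WRCCDDWTTAGGTCDCCAGGSCCBCSGAGMATBTTCRACSG-3′

Standard pairs A↔T, G↔C; ambiguity codes pair Y↔R, K↔M, W↔W, S↔S, H↔D, V↔B. Complement (GSCARCTTBTAMGAGSCBCCSGGACCDCTGGATTWDDCCRW), then reverse for 5'→3'.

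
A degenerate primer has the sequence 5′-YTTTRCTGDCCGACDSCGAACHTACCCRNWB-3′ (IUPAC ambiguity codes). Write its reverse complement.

5'-VWNYGGGTADGTTCGSHGTCGGHCAGYAAAR-3'

Standard pairs A↔T, G↔C; ambiguity codes pair R↔Y, W↔W, S↔S, B↔V, D↔H, N↔N. Complement (RAAAYGACHGGCTGHSGCTTGDATGGGYNWV), then reverse for 5'→3'.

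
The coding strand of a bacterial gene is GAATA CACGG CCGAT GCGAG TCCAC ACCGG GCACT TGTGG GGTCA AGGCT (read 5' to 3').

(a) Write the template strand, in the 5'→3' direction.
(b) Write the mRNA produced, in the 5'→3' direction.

(a) The template strand is the reverse complement of the coding strand: complement CTTATGTGCCGGCTACGCTCAGGTGTGGCCCGTGAACACCCCAGTTCCGA, then reverse.
(b) mRNA matches the coding strand with T→U.

(a) 5'-AGCCTTGACCCCACAAGTGCCCGGTGTGGACTCGCATCGGCCGTGTATTC-3'
(b) 5′-GAAUACACGGCCGAUGCGAGUCCACACCGGGCACUUGUGGGGUCAAGGCU-3′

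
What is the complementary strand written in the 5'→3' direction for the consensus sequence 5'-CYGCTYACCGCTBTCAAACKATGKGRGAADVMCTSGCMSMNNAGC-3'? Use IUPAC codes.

Standard pairs A↔T, G↔C; ambiguity codes pair R↔Y, M↔K, S↔S, B↔V, D↔H, N↔N. Complement (GRCGARTGGCGAVAGTTTGMTACMCYCTTHBKGASCGKSKNNTCG), then reverse for 5'→3'.

5'-GCTNNKSKGCSAGKBHTTCYCMCATMGTTTGAVAGCGGTRAGCRG-3'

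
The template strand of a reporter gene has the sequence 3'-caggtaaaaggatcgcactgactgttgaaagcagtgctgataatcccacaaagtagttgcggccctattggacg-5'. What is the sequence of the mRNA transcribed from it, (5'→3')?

5'-GUCCAUUUUCCUAGCGUGACUGACAACUUUCGUCACGACUAUUAGGGUGUUUCAUCAACGCCGGGAUAACCUGC-3'

Reading the template 3'→5' as shown, RNA polymerase pairs each base (A→U, T→A, G↔C) to build mRNA 5'→3' directly.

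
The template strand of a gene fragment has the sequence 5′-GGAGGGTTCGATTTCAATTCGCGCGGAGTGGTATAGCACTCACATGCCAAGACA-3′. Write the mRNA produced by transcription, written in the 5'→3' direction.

RNA polymerase reads the template 3'→5' and synthesizes mRNA 5'→3' by base-pairing (A→U, T→A, G↔C). The complement of the template is CCTCCCAAGCTAAAGTTAAGCGCGCCTCACCATATCGTGAGTGTACGGTTCTGT; antiparallel, so 5'→3' the coding strand is TGTCTTGGCATGTGAGTGCTATACCACTCCGCGCGAATTGAAATCGAACCCTCC. Replace T with U for the mRNA.

5′-UGUCUUGGCAUGUGAGUGCUAUACCACUCCGCGCGAAUUGAAAUCGAACCCUCC-3′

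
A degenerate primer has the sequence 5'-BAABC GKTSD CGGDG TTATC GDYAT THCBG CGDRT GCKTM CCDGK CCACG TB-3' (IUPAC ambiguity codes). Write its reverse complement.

Standard pairs A↔T, G↔C; ambiguity codes pair R↔Y, M↔K, S↔S, B↔V, D↔H. Complement (VTTVGCMASHGCCHCAATAGCHRTAADGVCGCHYACGMAKGGHCMGGTGCAV), then reverse for 5'→3'.

5'-VACGTGGMCHGGKAMGCAYHCGCVGDAATRHCGATAACHCCGHSAMCGVTTV-3'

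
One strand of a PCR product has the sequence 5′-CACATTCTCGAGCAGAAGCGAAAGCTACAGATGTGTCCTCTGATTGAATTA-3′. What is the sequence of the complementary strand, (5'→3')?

The complement of CACATTCTCGAGCAGAAGCGAAAGCTACAGATGTGTCCTCTGATTGAATTA is GTGTAAGAGCTCGTCTTCGCTTTCGATGTCTACACAGGAGACTAACTTAAT (A↔T, G↔C). DNA strands are antiparallel, so the complementary strand runs 3'→5'; reversing gives the 5'→3' form.

5'-TAATTCAATCAGAGGACACATCTGTAGCTTTCGCTTCTGCTCGAGAATGTG-3'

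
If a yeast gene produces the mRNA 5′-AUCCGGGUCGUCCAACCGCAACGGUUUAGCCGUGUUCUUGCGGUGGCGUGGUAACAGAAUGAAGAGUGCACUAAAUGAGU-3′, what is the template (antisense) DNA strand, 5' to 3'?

5'-ACTCATTTAGTGCACTCTTCATTCTGTTACCACGCCACCGCAAGAACACGGCTAAACCGTTGCGGTTGGACGACCCGGAT-3'

Replace U with T to get the coding DNA strand: ATCCGGGTCGTCCAACCGCAACGGTTTAGCCGTGTTCTTGCGGTGGCGTGGTAACAGAATGAAGAGTGCACTAAATGAGT. The template strand is its reverse complement (complement TAGGCCCAGCAGGTTGGCGTTGCCAAATCGGCACAAGAACGCCACCGCACCATTGTCTTACTTCTCACGTGATTTACTCA, then reverse).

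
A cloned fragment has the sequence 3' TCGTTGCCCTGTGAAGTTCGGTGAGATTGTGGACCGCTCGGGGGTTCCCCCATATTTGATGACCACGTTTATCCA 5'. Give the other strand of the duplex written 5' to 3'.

The strand is given 3'→5', so its complement runs 5'→3' in the same left-to-right order: pair each base A↔T, G↔C.

5'-AGCAACGGGACACTTCAAGCCACTCTAACACCTGGCGAGCCCCCAAGGGGGTATAAACTACTGGTGCAAATAGGT-3'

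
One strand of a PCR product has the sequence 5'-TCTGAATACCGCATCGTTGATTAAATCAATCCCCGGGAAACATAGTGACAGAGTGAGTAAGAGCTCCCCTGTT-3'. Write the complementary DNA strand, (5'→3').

5'-AACAGGGGAGCTCTTACTCACTCTGTCACTATGTTTCCCGGGGATTGATTTAATCAACGATGCGGTATTCAGA-3'

The complement of TCTGAATACCGCATCGTTGATTAAATCAATCCCCGGGAAACATAGTGACAGAGTGAGTAAGAGCTCCCCTGTT is AGACTTATGGCGTAGCAACTAATTTAGTTAGGGGCCCTTTGTATCACTGTCTCACTCATTCTCGAGGGGACAA (A↔T, G↔C). DNA strands are antiparallel, so the complementary strand runs 3'→5'; reversing gives the 5'→3' form.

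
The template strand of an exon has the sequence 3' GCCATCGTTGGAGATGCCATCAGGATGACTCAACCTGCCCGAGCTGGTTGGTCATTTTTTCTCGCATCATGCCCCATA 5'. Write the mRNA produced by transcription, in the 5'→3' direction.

Reading the template 3'→5' as shown, RNA polymerase pairs each base (A→U, T→A, G↔C) to build mRNA 5'→3' directly.

5′-CGGUAGCAACCUCUACGGUAGUCCUACUGAGUUGGACGGGCUCGACCAACCAGUAAAAAAGAGCGUAGUACGGGGUAU-3′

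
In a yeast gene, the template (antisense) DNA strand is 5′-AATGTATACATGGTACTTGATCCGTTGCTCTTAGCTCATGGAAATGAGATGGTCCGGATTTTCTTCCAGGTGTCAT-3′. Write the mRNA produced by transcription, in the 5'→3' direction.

5'-AUGACACCUGGAAGAAAAUCCGGACCAUCUCAUUUCCAUGAGCUAAGAGCAACGGAUCAAGUACCAUGUAUACAUU-3'

The mRNA has the sequence of the coding strand (reverse complement of the template) with T→U. Reverse complement of AATGTATACATGGTACTTGATCCGTTGCTCTTAGCTCATGGAAATGAGATGGTCCGGATTTTCTTCCAGGTGTCAT is ATGACACCTGGAAGAAAATCCGGACCATCTCATTTCCATGAGCTAAGAGCAACGGATCAAGTACCATGTATACATT; then T→U.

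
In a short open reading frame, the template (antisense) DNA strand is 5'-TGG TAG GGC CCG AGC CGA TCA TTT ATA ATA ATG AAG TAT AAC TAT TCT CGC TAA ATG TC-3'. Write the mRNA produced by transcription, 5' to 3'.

RNA polymerase reads the template 3'→5' and synthesizes mRNA 5'→3' by base-pairing (A→U, T→A, G↔C). The complement of the template is ACCATCCCGGGCTCGGCTAGTAAATATTATTACTTCATATTGATAAGAGCGATTTACAG; antiparallel, so 5'→3' the coding strand is GACATTTAGCGAGAATAGTTATACTTCATTATTATAAATGATCGGCTCGGGCCCTACCA. Replace T with U for the mRNA.

5'-GACAUUUAGCGAGAAUAGUUAUACUUCAUUAUUAUAAAUGAUCGGCUCGGGCCCUACCA-3'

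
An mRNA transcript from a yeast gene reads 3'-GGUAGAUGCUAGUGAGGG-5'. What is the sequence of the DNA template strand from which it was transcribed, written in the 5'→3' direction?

Written 5'→3' the mRNA is GGGAGUGAUCGUAGAUGG, so the coding DNA strand is GGGAGTGATCGTAGATGG. The template is its reverse complement.

5′-CCATCTACGATCACTCCC-3′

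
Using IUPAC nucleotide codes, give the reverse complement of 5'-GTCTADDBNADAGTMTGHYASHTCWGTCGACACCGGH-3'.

Standard pairs A↔T, G↔C; ambiguity codes pair Y↔R, M↔K, W↔W, S↔S, B↔V, D↔H, N↔N. Complement (CAGATHHVNTHTCAKACDRTSDAGWCAGCTGTGGCCD), then reverse for 5'→3'.

5'-DCCGGTGTCGACWGADSTRDCAKACTHTNVHHTAGAC-3'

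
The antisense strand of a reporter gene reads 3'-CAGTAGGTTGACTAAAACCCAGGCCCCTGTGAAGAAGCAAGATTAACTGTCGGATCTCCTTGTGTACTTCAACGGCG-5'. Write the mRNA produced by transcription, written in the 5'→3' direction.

5'-GUCAUCCAACUGAUUUUGGGUCCGGGGACACUUCUUCGUUCUAAUUGACAGCCUAGAGGAACACAUGAAGUUGCCGC-3'

Reading the template 3'→5' as shown, RNA polymerase pairs each base (A→U, T→A, G↔C) to build mRNA 5'→3' directly.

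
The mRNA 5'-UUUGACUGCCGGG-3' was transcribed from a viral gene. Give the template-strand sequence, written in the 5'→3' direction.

Replace U with T to get the coding DNA strand: TTTGACTGCCGGG. The template strand is its reverse complement (complement AAACTGACGGCCC, then reverse).

5′-CCCGGCAGTCAAA-3′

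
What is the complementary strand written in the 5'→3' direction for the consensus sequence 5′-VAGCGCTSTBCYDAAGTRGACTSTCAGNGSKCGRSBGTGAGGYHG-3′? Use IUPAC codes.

Standard pairs A↔T, G↔C; ambiguity codes pair R↔Y, K↔M, S↔S, B↔V, D↔H, N↔N. Complement (BTCGCGASAVGRHTTCAYCTGASAGTCNCSMGCYSVCACTCCRDC), then reverse for 5'→3'.

5'-CDRCCTCACVSYCGMSCNCTGASAGTCYACTTHRGVASAGCGCTB-3'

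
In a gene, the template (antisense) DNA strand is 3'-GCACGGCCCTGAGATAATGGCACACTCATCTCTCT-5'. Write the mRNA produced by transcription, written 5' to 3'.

5'-CGUGCCGGGACUCUAUUACCGUGUGAGUAGAGAGA-3'

Reading the template 3'→5' as shown, RNA polymerase pairs each base (A→U, T→A, G↔C) to build mRNA 5'→3' directly.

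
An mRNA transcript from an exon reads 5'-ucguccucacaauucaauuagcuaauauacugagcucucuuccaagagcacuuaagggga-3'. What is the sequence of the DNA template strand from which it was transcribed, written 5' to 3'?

Replace U with T to get the coding DNA strand: TCGTCCTCACAATTCAATTAGCTAATATACTGAGCTCTCTTCCAAGAGCACTTAAGGGGA. The template strand is its reverse complement (complement AGCAGGAGTGTTAAGTTAATCGATTATATGACTCGAGAGAAGGTTCTCGTGAATTCCCCT, then reverse).

5'-TCCCCTTAAGTGCTCTTGGAAGAGAGCTCAGTATATTAGCTAATTGAATTGTGAGGACGA-3'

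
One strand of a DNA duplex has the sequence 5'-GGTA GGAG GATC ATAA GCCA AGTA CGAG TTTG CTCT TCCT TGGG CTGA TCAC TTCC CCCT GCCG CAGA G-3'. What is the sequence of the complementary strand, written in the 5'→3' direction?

5′-CTCTGCGGCAGGGGGAAGTGATCAGCCCAAGGAAGAGCAAACTCGTACTTGGCTTATGATCCTCCTACC-3′

The complement of GGTAGGAGGATCATAAGCCAAGTACGAGTTTGCTCTTCCTTGGGCTGATCACTTCCCCCTGCCGCAGAG is CCATCCTCCTAGTATTCGGTTCATGCTCAAACGAGAAGGAACCCGACTAGTGAAGGGGGACGGCGTCTC (A↔T, G↔C). DNA strands are antiparallel, so the complementary strand runs 3'→5'; reversing gives the 5'→3' form.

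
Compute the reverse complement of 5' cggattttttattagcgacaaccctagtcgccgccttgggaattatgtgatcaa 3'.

5'-TTGATCACATAATTCCCAAGGCGGCGACTAGGGTTGTCGCTAATAAAAAATCCG-3'

Complement each base (A↔T, G↔C): GCCTAAAAAATAATCGCTGTTGGGATCAGCGGCGGAACCCTTAATACACTAGTT. Then reverse.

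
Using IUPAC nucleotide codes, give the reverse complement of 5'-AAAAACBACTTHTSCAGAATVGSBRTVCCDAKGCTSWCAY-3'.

Standard pairs A↔T, G↔C; ambiguity codes pair R↔Y, K↔M, W↔W, S↔S, B↔V, D↔H. Complement (TTTTTGVTGAADASGTCTTABCSVYABGGHTMCGASWGTR), then reverse for 5'→3'.

5'-RTGWSAGCMTHGGBAYVSCBATTCTGSADAAGTVGTTTTT-3'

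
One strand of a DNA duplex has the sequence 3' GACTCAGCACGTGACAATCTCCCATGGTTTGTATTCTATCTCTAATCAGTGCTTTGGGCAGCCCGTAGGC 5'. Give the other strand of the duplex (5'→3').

The strand is given 3'→5', so its complement runs 5'→3' in the same left-to-right order: pair each base A↔T, G↔C.

5'-CTGAGTCGTGCACTGTTAGAGGGTACCAAACATAAGATAGAGATTAGTCACGAAACCCGTCGGGCATCCG-3'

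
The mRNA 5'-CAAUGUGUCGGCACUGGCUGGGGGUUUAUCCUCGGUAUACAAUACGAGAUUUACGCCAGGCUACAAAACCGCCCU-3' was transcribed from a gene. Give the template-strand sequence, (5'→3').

5'-AGGGCGGTTTTGTAGCCTGGCGTAAATCTCGTATTGTATACCGAGGATAAACCCCCAGCCAGTGCCGACACATTG-3'

Replace U with T to get the coding DNA strand: CAATGTGTCGGCACTGGCTGGGGGTTTATCCTCGGTATACAATACGAGATTTACGCCAGGCTACAAAACCGCCCT. The template strand is its reverse complement (complement GTTACACAGCCGTGACCGACCCCCAAATAGGAGCCATATGTTATGCTCTAAATGCGGTCCGATGTTTTGGCGGGA, then reverse).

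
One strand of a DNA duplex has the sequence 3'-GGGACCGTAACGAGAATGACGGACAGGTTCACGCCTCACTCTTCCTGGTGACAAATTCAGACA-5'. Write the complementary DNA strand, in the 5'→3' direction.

5'-CCCTGGCATTGCTCTTACTGCCTGTCCAAGTGCGGAGTGAGAAGGACCACTGTTTAAGTCTGT-3'

The strand is given 3'→5', so its complement runs 5'→3' in the same left-to-right order: pair each base A↔T, G↔C.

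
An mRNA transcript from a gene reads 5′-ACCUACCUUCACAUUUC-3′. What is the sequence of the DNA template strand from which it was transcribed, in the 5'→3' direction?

5'-GAAATGTGAAGGTAGGT-3'

Replace U with T to get the coding DNA strand: ACCTACCTTCACATTTC. The template strand is its reverse complement (complement TGGATGGAAGTGTAAAG, then reverse).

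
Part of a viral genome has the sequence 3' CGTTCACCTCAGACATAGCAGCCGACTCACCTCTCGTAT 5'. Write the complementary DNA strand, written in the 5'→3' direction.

5'-GCAAGTGGAGTCTGTATCGTCGGCTGAGTGGAGAGCATA-3'

The strand is given 3'→5', so its complement runs 5'→3' in the same left-to-right order: pair each base A↔T, G↔C.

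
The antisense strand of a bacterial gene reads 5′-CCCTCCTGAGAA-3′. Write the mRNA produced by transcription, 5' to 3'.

5'-UUCUCAGGAGGG-3'

The mRNA has the sequence of the coding strand (reverse complement of the template) with T→U. Reverse complement of CCCTCCTGAGAA is TTCTCAGGAGGG; then T→U.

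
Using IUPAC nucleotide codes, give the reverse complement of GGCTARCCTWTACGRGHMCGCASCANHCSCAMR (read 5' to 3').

5'-YKTGSGDNTGSTGCGKDCYCGTAWAGGYTAGCC-3'

Standard pairs A↔T, G↔C; ambiguity codes pair R↔Y, M↔K, W↔W, S↔S, H↔D, N↔N. Complement (CCGATYGGAWATGCYCDKGCGTSGTNDGSGTKY), then reverse for 5'→3'.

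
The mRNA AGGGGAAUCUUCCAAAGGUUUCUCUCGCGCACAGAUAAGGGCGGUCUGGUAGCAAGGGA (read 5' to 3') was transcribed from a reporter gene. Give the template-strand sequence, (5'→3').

5'-TCCCTTGCTACCAGACCGCCCTTATCTGTGCGCGAGAGAAACCTTTGGAAGATTCCCCT-3'

Replace U with T to get the coding DNA strand: AGGGGAATCTTCCAAAGGTTTCTCTCGCGCACAGATAAGGGCGGTCTGGTAGCAAGGGA. The template strand is its reverse complement (complement TCCCCTTAGAAGGTTTCCAAAGAGAGCGCGTGTCTATTCCCGCCAGACCATCGTTCCCT, then reverse).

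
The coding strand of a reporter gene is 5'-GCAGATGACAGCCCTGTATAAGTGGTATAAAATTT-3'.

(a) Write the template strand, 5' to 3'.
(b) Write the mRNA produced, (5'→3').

(a) 5'-AAATTTTATACCACTTATACAGGGCTGTCATCTGC-3'
(b) 5'-GCAGAUGACAGCCCUGUAUAAGUGGUAUAAAAUUU-3'

(a) The template strand is the reverse complement of the coding strand: complement CGTCTACTGTCGGGACATATTCACCATATTTTAAA, then reverse.
(b) mRNA matches the coding strand with T→U.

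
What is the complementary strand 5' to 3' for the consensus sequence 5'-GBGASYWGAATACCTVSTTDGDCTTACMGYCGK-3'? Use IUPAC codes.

Standard pairs A↔T, G↔C; ambiguity codes pair Y↔R, M↔K, W↔W, S↔S, B↔V, D↔H. Complement (CVCTSRWCTTATGGABSAAHCHGAATGKCRGCM), then reverse for 5'→3'.

5'-MCGRCKGTAAGHCHAASBAGGTATTCWRSTCVC-3'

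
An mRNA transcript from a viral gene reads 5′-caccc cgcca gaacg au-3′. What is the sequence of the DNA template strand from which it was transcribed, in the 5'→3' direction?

5'-ATCGTTCTGGCGGGGTG-3'

Replace U with T to get the coding DNA strand: CACCCCGCCAGAACGAT. The template strand is its reverse complement (complement GTGGGGCGGTCTTGCTA, then reverse).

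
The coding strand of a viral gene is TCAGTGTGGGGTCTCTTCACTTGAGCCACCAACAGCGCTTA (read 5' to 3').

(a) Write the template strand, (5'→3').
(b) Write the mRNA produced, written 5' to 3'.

(a) 5′-TAAGCGCTGTTGGTGGCTCAAGTGAAGAGACCCCACACTGA-3′
(b) 5′-UCAGUGUGGGGUCUCUUCACUUGAGCCACCAACAGCGCUUA-3′

(a) The template strand is the reverse complement of the coding strand: complement AGTCACACCCCAGAGAAGTGAACTCGGTGGTTGTCGCGAAT, then reverse.
(b) mRNA matches the coding strand with T→U.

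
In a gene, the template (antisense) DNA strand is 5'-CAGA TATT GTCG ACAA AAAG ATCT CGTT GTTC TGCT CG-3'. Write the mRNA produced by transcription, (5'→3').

5'-CGAGCAGAACAACGAGAUCUUUUUGUCGACAAUAUCUG-3'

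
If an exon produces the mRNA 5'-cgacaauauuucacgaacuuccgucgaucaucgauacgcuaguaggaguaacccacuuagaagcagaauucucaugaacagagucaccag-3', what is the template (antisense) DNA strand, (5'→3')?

Replace U with T to get the coding DNA strand: CGACAATATTTCACGAACTTCCGTCGATCATCGATACGCTAGTAGGAGTAACCCACTTAGAAGCAGAATTCTCATGAACAGAGTCACCAG. The template strand is its reverse complement (complement GCTGTTATAAAGTGCTTGAAGGCAGCTAGTAGCTATGCGATCATCCTCATTGGGTGAATCTTCGTCTTAAGAGTACTTGTCTCAGTGGTC, then reverse).

5'-CTGGTGACTCTGTTCATGAGAATTCTGCTTCTAAGTGGGTTACTCCTACTAGCGTATCGATGATCGACGGAAGTTCGTGAAATATTGTCG-3'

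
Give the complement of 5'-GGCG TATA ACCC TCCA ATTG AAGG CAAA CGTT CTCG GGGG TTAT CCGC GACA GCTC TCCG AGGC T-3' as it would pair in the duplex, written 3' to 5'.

Base-pairing A↔T, G↔C gives the complement. The complementary strand is antiparallel, so paired with a 5'→3' strand it runs 3'→5'.

3'-CCGCATATTGGGAGGTTAACTTCCGTTTGCAAGAGCCCCCAATAGGCGCTGTCGAGAGGCTCCGA-5'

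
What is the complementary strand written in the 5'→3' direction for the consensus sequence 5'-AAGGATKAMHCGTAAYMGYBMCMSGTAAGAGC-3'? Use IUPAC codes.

Standard pairs A↔T, G↔C; ambiguity codes pair Y↔R, M↔K, S↔S, B↔V, H↔D. Complement (TTCCTAMTKDGCATTRKCRVKGKSCATTCTCG), then reverse for 5'→3'.

5'-GCTCTTACSKGKVRCKRTTACGDKTMATCCTT-3'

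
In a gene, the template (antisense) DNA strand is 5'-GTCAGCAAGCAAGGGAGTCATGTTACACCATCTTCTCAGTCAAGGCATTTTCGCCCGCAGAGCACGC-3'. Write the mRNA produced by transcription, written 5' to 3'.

The mRNA has the sequence of the coding strand (reverse complement of the template) with T→U. Reverse complement of GTCAGCAAGCAAGGGAGTCATGTTACACCATCTTCTCAGTCAAGGCATTTTCGCCCGCAGAGCACGC is GCGTGCTCTGCGGGCGAAAATGCCTTGACTGAGAAGATGGTGTAACATGACTCCCTTGCTTGCTGAC; then T→U.

5'-GCGUGCUCUGCGGGCGAAAAUGCCUUGACUGAGAAGAUGGUGUAACAUGACUCCCUUGCUUGCUGAC-3'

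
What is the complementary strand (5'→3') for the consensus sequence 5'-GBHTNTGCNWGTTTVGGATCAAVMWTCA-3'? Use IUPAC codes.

5'-TGAWKBTTGATCCBAAACWNGCANADVC-3'

Standard pairs A↔T, G↔C; ambiguity codes pair M↔K, W↔W, B↔V, H↔D, N↔N. Complement (CVDANACGNWCAAABCCTAGTTBKWAGT), then reverse for 5'→3'.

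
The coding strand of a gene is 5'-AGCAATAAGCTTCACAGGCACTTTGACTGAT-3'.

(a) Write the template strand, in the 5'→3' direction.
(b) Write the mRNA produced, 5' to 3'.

(a) 5'-ATCAGTCAAAGTGCCTGTGAAGCTTATTGCT-3'
(b) 5′-AGCAAUAAGCUUCACAGGCACUUUGACUGAU-3′

(a) The template strand is the reverse complement of the coding strand: complement TCGTTATTCGAAGTGTCCGTGAAACTGACTA, then reverse.
(b) mRNA matches the coding strand with T→U.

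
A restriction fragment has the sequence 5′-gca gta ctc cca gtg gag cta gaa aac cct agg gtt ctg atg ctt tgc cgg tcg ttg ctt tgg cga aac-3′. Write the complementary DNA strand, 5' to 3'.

The complement of GCAGTACTCCCAGTGGAGCTAGAAAACCCTAGGGTTCTGATGCTTTGCCGGTCGTTGCTTTGGCGAAAC is CGTCATGAGGGTCACCTCGATCTTTTGGGATCCCAAGACTACGAAACGGCCAGCAACGAAACCGCTTTG (A↔T, G↔C). DNA strands are antiparallel, so the complementary strand runs 3'→5'; reversing gives the 5'→3' form.

5'-GTTTCGCCAAAGCAACGACCGGCAAAGCATCAGAACCCTAGGGTTTTCTAGCTCCACTGGGAGTACTGC-3'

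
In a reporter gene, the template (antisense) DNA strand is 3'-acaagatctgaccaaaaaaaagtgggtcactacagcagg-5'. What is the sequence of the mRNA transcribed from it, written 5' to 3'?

5'-UGUUCUAGACUGGUUUUUUUUCACCCAGUGAUGUCGUCC-3'

Reading the template 3'→5' as shown, RNA polymerase pairs each base (A→U, T→A, G↔C) to build mRNA 5'→3' directly.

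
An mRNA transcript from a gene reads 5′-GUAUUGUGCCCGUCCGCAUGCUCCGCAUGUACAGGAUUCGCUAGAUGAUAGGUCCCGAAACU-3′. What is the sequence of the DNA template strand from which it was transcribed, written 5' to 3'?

Replace U with T to get the coding DNA strand: GTATTGTGCCCGTCCGCATGCTCCGCATGTACAGGATTCGCTAGATGATAGGTCCCGAAACT. The template strand is its reverse complement (complement CATAACACGGGCAGGCGTACGAGGCGTACATGTCCTAAGCGATCTACTATCCAGGGCTTTGA, then reverse).

5'-AGTTTCGGGACCTATCATCTAGCGAATCCTGTACATGCGGAGCATGCGGACGGGCACAATAC-3'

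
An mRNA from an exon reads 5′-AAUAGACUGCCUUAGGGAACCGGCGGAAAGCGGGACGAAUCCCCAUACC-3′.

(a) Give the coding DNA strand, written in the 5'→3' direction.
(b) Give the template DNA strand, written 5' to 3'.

(a) The coding strand matches the mRNA with U→T.
(b) The template strand is the reverse complement of the coding strand.

(a) 5'-AATAGACTGCCTTAGGGAACCGGCGGAAAGCGGGACGAATCCCCATACC-3'
(b) 5'-GGTATGGGGATTCGTCCCGCTTTCCGCCGGTTCCCTAAGGCAGTCTATT-3'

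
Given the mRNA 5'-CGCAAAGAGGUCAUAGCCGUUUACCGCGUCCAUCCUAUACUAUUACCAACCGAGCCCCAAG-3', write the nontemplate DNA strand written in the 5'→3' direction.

The coding DNA strand has the same 5'→3' sequence as the mRNA with U replaced by T.

5'-CGCAAAGAGGTCATAGCCGTTTACCGCGTCCATCCTATACTATTACCAACCGAGCCCCAAG-3'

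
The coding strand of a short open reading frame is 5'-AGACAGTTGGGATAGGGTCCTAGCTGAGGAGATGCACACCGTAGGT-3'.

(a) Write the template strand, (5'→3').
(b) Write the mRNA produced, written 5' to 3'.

(a) The template strand is the reverse complement of the coding strand: complement TCTGTCAACCCTATCCCAGGATCGACTCCTCTACGTGTGGCATCCA, then reverse.
(b) mRNA matches the coding strand with T→U.

(a) 5'-ACCTACGGTGTGCATCTCCTCAGCTAGGACCCTATCCCAACTGTCT-3'
(b) 5′-AGACAGUUGGGAUAGGGUCCUAGCUGAGGAGAUGCACACCGUAGGU-3′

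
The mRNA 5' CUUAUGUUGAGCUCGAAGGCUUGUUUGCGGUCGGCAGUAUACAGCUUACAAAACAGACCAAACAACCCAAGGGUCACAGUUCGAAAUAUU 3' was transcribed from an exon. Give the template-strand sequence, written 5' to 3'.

Replace U with T to get the coding DNA strand: CTTATGTTGAGCTCGAAGGCTTGTTTGCGGTCGGCAGTATACAGCTTACAAAACAGACCAAACAACCCAAGGGTCACAGTTCGAAATATT. The template strand is its reverse complement (complement GAATACAACTCGAGCTTCCGAACAAACGCCAGCCGTCATATGTCGAATGTTTTGTCTGGTTTGTTGGGTTCCCAGTGTCAAGCTTTATAA, then reverse).

5'-AATATTTCGAACTGTGACCCTTGGGTTGTTTGGTCTGTTTTGTAAGCTGTATACTGCCGACCGCAAACAAGCCTTCGAGCTCAACATAAG-3'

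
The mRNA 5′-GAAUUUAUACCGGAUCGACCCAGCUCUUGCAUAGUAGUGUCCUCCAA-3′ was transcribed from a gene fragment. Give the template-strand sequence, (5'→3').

Replace U with T to get the coding DNA strand: GAATTTATACCGGATCGACCCAGCTCTTGCATAGTAGTGTCCTCCAA. The template strand is its reverse complement (complement CTTAAATATGGCCTAGCTGGGTCGAGAACGTATCATCACAGGAGGTT, then reverse).

5'-TTGGAGGACACTACTATGCAAGAGCTGGGTCGATCCGGTATAAATTC-3'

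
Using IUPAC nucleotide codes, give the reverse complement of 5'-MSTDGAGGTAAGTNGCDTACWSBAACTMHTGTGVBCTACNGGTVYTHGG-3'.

5'-CCDARBACCNGTAGVBCACADKAGTTVSWGTAHGCNACTTACCTCHASK-3'

Standard pairs A↔T, G↔C; ambiguity codes pair Y↔R, M↔K, W↔W, S↔S, B↔V, D↔H, N↔N. Complement (KSAHCTCCATTCANCGHATGWSVTTGAKDACACBVGATGNCCABRADCC), then reverse for 5'→3'.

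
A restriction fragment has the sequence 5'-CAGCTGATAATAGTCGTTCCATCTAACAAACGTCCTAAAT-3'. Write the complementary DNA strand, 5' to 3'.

5'-ATTTAGGACGTTTGTTAGATGGAACGACTATTATCAGCTG-3'

The complement of CAGCTGATAATAGTCGTTCCATCTAACAAACGTCCTAAAT is GTCGACTATTATCAGCAAGGTAGATTGTTTGCAGGATTTA (A↔T, G↔C). DNA strands are antiparallel, so the complementary strand runs 3'→5'; reversing gives the 5'→3' form.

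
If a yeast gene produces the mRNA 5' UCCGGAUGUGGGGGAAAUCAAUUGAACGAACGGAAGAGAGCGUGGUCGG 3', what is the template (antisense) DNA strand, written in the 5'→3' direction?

5'-CCGACCACGCTCTCTTCCGTTCGTTCAATTGATTTCCCCCACATCCGGA-3'

Replace U with T to get the coding DNA strand: TCCGGATGTGGGGGAAATCAATTGAACGAACGGAAGAGAGCGTGGTCGG. The template strand is its reverse complement (complement AGGCCTACACCCCCTTTAGTTAACTTGCTTGCCTTCTCTCGCACCAGCC, then reverse).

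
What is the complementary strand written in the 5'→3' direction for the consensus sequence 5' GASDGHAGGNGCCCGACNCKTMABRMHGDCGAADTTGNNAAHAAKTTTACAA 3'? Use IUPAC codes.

5'-TTGTAAAMTTDTTNNCAAHTTCGHCDKYVTKAMGNGTCGGGCNCCTDCHSTC-3'

Standard pairs A↔T, G↔C; ambiguity codes pair R↔Y, M↔K, S↔S, B↔V, D↔H, N↔N. Complement (CTSHCDTCCNCGGGCTGNGMAKTVYKDCHGCTTHAACNNTTDTTMAAATGTT), then reverse for 5'→3'.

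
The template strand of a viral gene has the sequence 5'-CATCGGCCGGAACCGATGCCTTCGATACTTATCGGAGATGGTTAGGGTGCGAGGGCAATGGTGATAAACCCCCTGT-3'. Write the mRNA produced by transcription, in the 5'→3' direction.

5'-ACAGGGGGUUUAUCACCAUUGCCCUCGCACCCUAACCAUCUCCGAUAAGUAUCGAAGGCAUCGGUUCCGGCCGAUG-3'

The mRNA has the sequence of the coding strand (reverse complement of the template) with T→U. Reverse complement of CATCGGCCGGAACCGATGCCTTCGATACTTATCGGAGATGGTTAGGGTGCGAGGGCAATGGTGATAAACCCCCTGT is ACAGGGGGTTTATCACCATTGCCCTCGCACCCTAACCATCTCCGATAAGTATCGAAGGCATCGGTTCCGGCCGATG; then T→U.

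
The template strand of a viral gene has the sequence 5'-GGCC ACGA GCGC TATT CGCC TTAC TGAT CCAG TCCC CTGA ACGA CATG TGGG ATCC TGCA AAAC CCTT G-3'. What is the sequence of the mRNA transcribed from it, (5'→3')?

The mRNA has the sequence of the coding strand (reverse complement of the template) with T→U. Reverse complement of GGCCACGAGCGCTATTCGCCTTACTGATCCAGTCCCCTGAACGACATGTGGGATCCTGCAAAACCCTTG is CAAGGGTTTTGCAGGATCCCACATGTCGTTCAGGGGACTGGATCAGTAAGGCGAATAGCGCTCGTGGCC; then T→U.

5'-CAAGGGUUUUGCAGGAUCCCACAUGUCGUUCAGGGGACUGGAUCAGUAAGGCGAAUAGCGCUCGUGGCC-3'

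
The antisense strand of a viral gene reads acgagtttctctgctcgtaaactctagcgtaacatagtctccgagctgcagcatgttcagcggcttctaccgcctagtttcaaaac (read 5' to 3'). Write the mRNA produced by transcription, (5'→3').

5'-GUUUUGAAACUAGGCGGUAGAAGCCGCUGAACAUGCUGCAGCUCGGAGACUAUGUUACGCUAGAGUUUACGAGCAGAGAAACUCGU-3'

The mRNA has the sequence of the coding strand (reverse complement of the template) with T→U. Reverse complement of ACGAGTTTCTCTGCTCGTAAACTCTAGCGTAACATAGTCTCCGAGCTGCAGCATGTTCAGCGGCTTCTACCGCCTAGTTTCAAAAC is GTTTTGAAACTAGGCGGTAGAAGCCGCTGAACATGCTGCAGCTCGGAGACTATGTTACGCTAGAGTTTACGAGCAGAGAAACTCGT; then T→U.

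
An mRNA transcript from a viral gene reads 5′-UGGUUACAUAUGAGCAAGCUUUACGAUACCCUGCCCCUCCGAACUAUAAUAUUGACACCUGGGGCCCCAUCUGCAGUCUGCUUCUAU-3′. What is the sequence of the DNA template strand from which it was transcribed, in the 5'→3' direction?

5'-ATAGAAGCAGACTGCAGATGGGGCCCCAGGTGTCAATATTATAGTTCGGAGGGGCAGGGTATCGTAAAGCTTGCTCATATGTAACCA-3'

Replace U with T to get the coding DNA strand: TGGTTACATATGAGCAAGCTTTACGATACCCTGCCCCTCCGAACTATAATATTGACACCTGGGGCCCCATCTGCAGTCTGCTTCTAT. The template strand is its reverse complement (complement ACCAATGTATACTCGTTCGAAATGCTATGGGACGGGGAGGCTTGATATTATAACTGTGGACCCCGGGGTAGACGTCAGACGAAGATA, then reverse).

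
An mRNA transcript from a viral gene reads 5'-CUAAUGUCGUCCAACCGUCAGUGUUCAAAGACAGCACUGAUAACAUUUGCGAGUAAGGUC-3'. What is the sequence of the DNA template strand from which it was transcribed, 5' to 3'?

5'-GACCTTACTCGCAAATGTTATCAGTGCTGTCTTTGAACACTGACGGTTGGACGACATTAG-3'

Replace U with T to get the coding DNA strand: CTAATGTCGTCCAACCGTCAGTGTTCAAAGACAGCACTGATAACATTTGCGAGTAAGGTC. The template strand is its reverse complement (complement GATTACAGCAGGTTGGCAGTCACAAGTTTCTGTCGTGACTATTGTAAACGCTCATTCCAG, then reverse).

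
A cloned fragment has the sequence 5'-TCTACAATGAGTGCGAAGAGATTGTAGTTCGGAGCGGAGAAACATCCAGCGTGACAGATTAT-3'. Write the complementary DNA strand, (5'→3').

5′-ATAATCTGTCACGCTGGATGTTTCTCCGCTCCGAACTACAATCTCTTCGCACTCATTGTAGA-3′

The complement of TCTACAATGAGTGCGAAGAGATTGTAGTTCGGAGCGGAGAAACATCCAGCGTGACAGATTAT is AGATGTTACTCACGCTTCTCTAACATCAAGCCTCGCCTCTTTGTAGGTCGCACTGTCTAATA (A↔T, G↔C). DNA strands are antiparallel, so the complementary strand runs 3'→5'; reversing gives the 5'→3' form.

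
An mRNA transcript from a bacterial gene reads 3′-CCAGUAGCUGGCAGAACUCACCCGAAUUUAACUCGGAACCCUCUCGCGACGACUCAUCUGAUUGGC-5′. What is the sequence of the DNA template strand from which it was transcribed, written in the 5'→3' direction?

Written 5'→3' the mRNA is CGGUUAGUCUACUCAGCAGCGCUCUCCCAAGGCUCAAUUUAAGCCCACUCAAGACGGUCGAUGACC, so the coding DNA strand is CGGTTAGTCTACTCAGCAGCGCTCTCCCAAGGCTCAATTTAAGCCCACTCAAGACGGTCGATGACC. The template is its reverse complement.

5'-GGTCATCGACCGTCTTGAGTGGGCTTAAATTGAGCCTTGGGAGAGCGCTGCTGAGTAGACTAACCG-3'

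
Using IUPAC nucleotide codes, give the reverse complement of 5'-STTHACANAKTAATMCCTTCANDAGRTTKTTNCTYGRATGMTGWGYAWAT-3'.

5'-ATWTRCWCAKCATYCRAGNAAMAAYCTHNTGAAGGKATTAMTNTGTDAAS-3'

Standard pairs A↔T, G↔C; ambiguity codes pair R↔Y, M↔K, W↔W, S↔S, D↔H, N↔N. Complement (SAADTGTNTMATTAKGGAAGTNHTCYAAMAANGARCYTACKACWCRTWTA), then reverse for 5'→3'.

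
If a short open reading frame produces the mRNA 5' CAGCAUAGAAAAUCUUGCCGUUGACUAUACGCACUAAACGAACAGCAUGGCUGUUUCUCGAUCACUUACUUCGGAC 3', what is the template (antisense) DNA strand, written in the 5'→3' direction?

Replace U with T to get the coding DNA strand: CAGCATAGAAAATCTTGCCGTTGACTATACGCACTAAACGAACAGCATGGCTGTTTCTCGATCACTTACTTCGGAC. The template strand is its reverse complement (complement GTCGTATCTTTTAGAACGGCAACTGATATGCGTGATTTGCTTGTCGTACCGACAAAGAGCTAGTGAATGAAGCCTG, then reverse).

5'-GTCCGAAGTAAGTGATCGAGAAACAGCCATGCTGTTCGTTTAGTGCGTATAGTCAACGGCAAGATTTTCTATGCTG-3'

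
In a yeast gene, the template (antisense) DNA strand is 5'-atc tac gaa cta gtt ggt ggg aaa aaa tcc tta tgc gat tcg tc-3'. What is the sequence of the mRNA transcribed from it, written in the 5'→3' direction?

5′-GACGAAUCGCAUAAGGAUUUUUUCCCACCAACUAGUUCGUAGAU-3′

The mRNA has the sequence of the coding strand (reverse complement of the template) with T→U. Reverse complement of ATCTACGAACTAGTTGGTGGGAAAAAATCCTTATGCGATTCGTC is GACGAATCGCATAAGGATTTTTTCCCACCAACTAGTTCGTAGAT; then T→U.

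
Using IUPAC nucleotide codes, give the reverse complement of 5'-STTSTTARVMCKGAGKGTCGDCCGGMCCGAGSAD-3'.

Standard pairs A↔T, G↔C; ambiguity codes pair R↔Y, M↔K, S↔S, D↔H, V↔B. Complement (SAASAATYBKGMCTCMCAGCHGGCCKGGCTCSTH), then reverse for 5'→3'.

5'-HTSCTCGGKCCGGHCGACMCTCMGKBYTAASAAS-3'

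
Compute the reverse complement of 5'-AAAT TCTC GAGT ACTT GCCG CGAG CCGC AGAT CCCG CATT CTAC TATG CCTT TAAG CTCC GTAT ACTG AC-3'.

Reading the sequence 3'→5' and pairing each base (A↔T, G↔C) gives the reverse complement directly.

5′-GTCAGTATACGGAGCTTAAAGGCATAGTAGAATGCGGGATCTGCGGCTCGCGGCAAGTACTCGAGAATTT-3′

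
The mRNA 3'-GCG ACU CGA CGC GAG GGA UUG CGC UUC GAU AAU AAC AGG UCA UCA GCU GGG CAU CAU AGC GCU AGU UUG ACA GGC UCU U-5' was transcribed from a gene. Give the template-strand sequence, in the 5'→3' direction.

Written 5'→3' the mRNA is UUCUCGGACAGUUUGAUCGCGAUACUACGGGUCGACUACUGGACAAUAAUAGCUUCGCGUUAGGGAGCGCAGCUCAGCG, so the coding DNA strand is TTCTCGGACAGTTTGATCGCGATACTACGGGTCGACTACTGGACAATAATAGCTTCGCGTTAGGGAGCGCAGCTCAGCG. The template is its reverse complement.

5'-CGCTGAGCTGCGCTCCCTAACGCGAAGCTATTATTGTCCAGTAGTCGACCCGTAGTATCGCGATCAAACTGTCCGAGAA-3'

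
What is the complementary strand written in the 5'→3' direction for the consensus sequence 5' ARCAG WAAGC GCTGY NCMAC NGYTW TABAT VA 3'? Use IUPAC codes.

Standard pairs A↔T, G↔C; ambiguity codes pair R↔Y, M↔K, W↔W, B↔V, N↔N. Complement (TYGTCWTTCGCGACRNGKTGNCRAWATVTABT), then reverse for 5'→3'.

5'-TBATVTAWARCNGTKGNRCAGCGCTTWCTGYT-3'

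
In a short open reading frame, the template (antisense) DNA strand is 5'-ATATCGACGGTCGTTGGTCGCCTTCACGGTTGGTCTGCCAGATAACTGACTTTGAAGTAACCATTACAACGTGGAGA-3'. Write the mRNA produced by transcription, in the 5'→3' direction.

The mRNA has the sequence of the coding strand (reverse complement of the template) with T→U. Reverse complement of ATATCGACGGTCGTTGGTCGCCTTCACGGTTGGTCTGCCAGATAACTGACTTTGAAGTAACCATTACAACGTGGAGA is TCTCCACGTTGTAATGGTTACTTCAAAGTCAGTTATCTGGCAGACCAACCGTGAAGGCGACCAACGACCGTCGATAT; then T→U.

5'-UCUCCACGUUGUAAUGGUUACUUCAAAGUCAGUUAUCUGGCAGACCAACCGUGAAGGCGACCAACGACCGUCGAUAU-3'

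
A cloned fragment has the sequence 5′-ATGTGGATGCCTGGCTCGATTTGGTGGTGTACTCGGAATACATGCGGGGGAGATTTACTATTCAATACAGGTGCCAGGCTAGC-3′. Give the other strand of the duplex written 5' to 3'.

5'-GCTAGCCTGGCACCTGTATTGAATAGTAAATCTCCCCCGCATGTATTCCGAGTACACCACCAAATCGAGCCAGGCATCCACAT-3'

The complement of ATGTGGATGCCTGGCTCGATTTGGTGGTGTACTCGGAATACATGCGGGGGAGATTTACTATTCAATACAGGTGCCAGGCTAGC is TACACCTACGGACCGAGCTAAACCACCACATGAGCCTTATGTACGCCCCCTCTAAATGATAAGTTATGTCCACGGTCCGATCG (A↔T, G↔C). DNA strands are antiparallel, so the complementary strand runs 3'→5'; reversing gives the 5'→3' form.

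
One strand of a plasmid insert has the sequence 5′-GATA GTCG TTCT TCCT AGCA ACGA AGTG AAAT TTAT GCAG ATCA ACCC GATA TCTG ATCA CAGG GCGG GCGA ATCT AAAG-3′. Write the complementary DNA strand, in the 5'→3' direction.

5'-CTTTAGATTCGCCCGCCCTGTGATCAGATATCGGGTTGATCTGCATAAATTTCACTTCGTTGCTAGGAAGAACGACTATC-3'

The complement of GATAGTCGTTCTTCCTAGCAACGAAGTGAAATTTATGCAGATCAACCCGATATCTGATCACAGGGCGGGCGAATCTAAAG is CTATCAGCAAGAAGGATCGTTGCTTCACTTTAAATACGTCTAGTTGGGCTATAGACTAGTGTCCCGCCCGCTTAGATTTC (A↔T, G↔C). DNA strands are antiparallel, so the complementary strand runs 3'→5'; reversing gives the 5'→3' form.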